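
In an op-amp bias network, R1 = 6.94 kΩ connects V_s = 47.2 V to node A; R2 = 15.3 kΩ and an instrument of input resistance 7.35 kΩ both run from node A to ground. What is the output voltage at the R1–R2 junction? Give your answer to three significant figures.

V_out ≈ 19.7 V

First combine the lower leg with the load: R2 ‖ R_L = 4.965 kΩ.
Now apply the divider: V_out = 47.2 × 0.4170 = 19.68 V.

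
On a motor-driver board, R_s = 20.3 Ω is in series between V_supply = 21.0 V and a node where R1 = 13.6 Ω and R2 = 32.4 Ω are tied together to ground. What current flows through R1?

Parallel bank: R_p = 1/(1/13.6 + 1/32.4) = 9.579 Ω.
V_A by voltage divider: V_A = 21.0 × 9.579/(20.3 + 9.579) = 6.733 V.
Branch current I = V_A/R1 = 6.733/13.6 = 0.4950 A.

I ≈ 0.495 A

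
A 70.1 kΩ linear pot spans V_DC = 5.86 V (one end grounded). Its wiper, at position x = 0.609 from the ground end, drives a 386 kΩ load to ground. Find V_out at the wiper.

V_out ≈ 3.42 V

Lower segment x·R_p = 42.69 kΩ; upper segment (1−x)·R_p = 27.41 kΩ.
R_L loads the lower segment: effective lower R = 38.44 kΩ.
Loaded-divider output: V_out = 5.86 × 0.5838 = 3.421 V.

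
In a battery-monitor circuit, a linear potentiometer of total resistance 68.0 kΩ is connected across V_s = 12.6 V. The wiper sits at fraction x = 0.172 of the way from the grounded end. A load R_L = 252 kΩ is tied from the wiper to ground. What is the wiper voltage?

Split the track: R_lower = x·R_p = 11.70 kΩ, R_upper = (1−x)·R_p = 56.30 kΩ.
(x·R_p) ‖ R_L = 11.18 kΩ.
V_out = 12.6 × 11.18/(56.30 + 11.18) = 2.087 V.

V_out ≈ 2.09 V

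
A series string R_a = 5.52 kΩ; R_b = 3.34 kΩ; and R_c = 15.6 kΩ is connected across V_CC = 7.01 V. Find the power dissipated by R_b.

P ≈ 0.274 mW

The common current is I = 7.01/24.46 = 0.2866 mA.
P = I²R = 0.08213 × 3.34 = 0.2743 mW.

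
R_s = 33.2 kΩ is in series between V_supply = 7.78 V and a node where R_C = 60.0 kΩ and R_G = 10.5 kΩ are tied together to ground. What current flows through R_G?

I ≈ 0.157 mA

Combine the parallel branches: R_p = (1/60.0 + 1/10.5)⁻¹ = 8.936 kΩ.
V_A by voltage divider: V_A = 7.78 × 8.936/(33.2 + 8.936) = 1.650 V.
I(R_G) = V_A / R_G = 1.650/10.5 = 0.1571 mA.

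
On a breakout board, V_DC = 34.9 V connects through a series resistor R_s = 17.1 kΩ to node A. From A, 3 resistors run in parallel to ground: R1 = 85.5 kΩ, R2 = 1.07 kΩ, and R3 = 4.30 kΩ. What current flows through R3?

I ≈ 0.384 mA

Equivalent of the parallel group: R_p = 0.8483 kΩ.
V_A = 34.9 × 0.8483/17.95 = 1.649 V.
I(R3) = V_A / R3 = 1.649/4.30 = 0.3836 mA.
(Equivalently: I_total = 1.944 mA, then current-divider fraction G_k/ΣG = 0.1973.)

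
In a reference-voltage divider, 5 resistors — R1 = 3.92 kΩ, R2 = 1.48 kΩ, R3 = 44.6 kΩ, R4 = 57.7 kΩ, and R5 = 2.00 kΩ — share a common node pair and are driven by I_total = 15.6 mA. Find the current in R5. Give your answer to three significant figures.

ΣG = 1/3.92 + 1/1.48 + 1/44.6 + 1/57.7 + 1/2.00 = 1.471.
Current divider: I(R5) = I_total · G_k/ΣG = 15.6 × (0.5000/1.471) = 15.6 × 0.3400 = 5.304 mA.

I ≈ 5.30 mA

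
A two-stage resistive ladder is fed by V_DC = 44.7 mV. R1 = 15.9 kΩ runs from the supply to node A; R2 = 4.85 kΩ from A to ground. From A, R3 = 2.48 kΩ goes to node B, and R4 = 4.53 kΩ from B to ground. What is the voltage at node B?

V_B ≈ 4.41 mV

Node A sees R2 in parallel with the series input of stage 2, R3 + R4 = 7.010 kΩ.
Effective lower resistance at A: R2 ‖ 7.010 = 2.867 kΩ.
So V_A = 44.7 × 0.1528 = 6.828 mV.
V_B = V_A × 0.6462 = 4.412 mV.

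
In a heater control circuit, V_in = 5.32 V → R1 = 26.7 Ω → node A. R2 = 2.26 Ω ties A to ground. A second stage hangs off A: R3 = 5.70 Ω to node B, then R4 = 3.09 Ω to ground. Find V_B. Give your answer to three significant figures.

V_B ≈ 0.118 V

The second stage (R3 + R4 = 8.790 Ω) loads node A in parallel with R2.
Effective lower resistance at A: R2 ‖ 8.790 = 1.798 Ω.
V_A = 5.32 × 1.798/(26.7 + 1.798) = 0.3356 V.
Stage 2 is unloaded, so V_B = V_A · R4/(R3+R4) = 0.3356 × 3.09/8.790 = 0.1180 V.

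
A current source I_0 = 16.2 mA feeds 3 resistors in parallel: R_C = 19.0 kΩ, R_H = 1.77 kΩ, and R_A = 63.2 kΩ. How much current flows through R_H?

I ≈ 14.4 mA

Total conductance ΣG = 1/19.0 + 1/1.77 + 1/63.2 = 0.6334 (units of 1/kΩ).
By the current-divider rule, I = I_0 · G_k/ΣG = 16.2 × 0.8919 = 14.45 mA.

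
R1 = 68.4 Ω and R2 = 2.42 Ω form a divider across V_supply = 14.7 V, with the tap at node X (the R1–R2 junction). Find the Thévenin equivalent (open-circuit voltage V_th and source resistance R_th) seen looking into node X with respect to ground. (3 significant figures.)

V_th ≈ 0.502 V, R_th ≈ 2.34 Ω

With X open, the divider is unloaded: V_th = 14.7 × 2.42/70.82 = 0.5023 V.
With V_supply suppressed (replaced by a short), R_th = R1 ‖ R2 = (68.40 × 2.42)/(68.40 + 2.42) = 2.337 Ω.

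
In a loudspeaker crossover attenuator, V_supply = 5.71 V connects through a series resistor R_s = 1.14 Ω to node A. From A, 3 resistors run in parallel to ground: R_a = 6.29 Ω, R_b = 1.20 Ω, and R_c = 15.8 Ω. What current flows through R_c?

I ≈ 0.164 A

Combine the parallel branches: R_p = (1/6.29 + 1/1.20 + 1/15.8)⁻¹ = 0.9473 Ω.
V_A = 5.71 × 0.9473/2.087 = 2.591 V.
Branch current I = V_A/R_c = 2.591/15.8 = 0.1640 A.
(Check via current divider: I_total = 2.736 A; share G_k/ΣG = 0.05996 → same result.)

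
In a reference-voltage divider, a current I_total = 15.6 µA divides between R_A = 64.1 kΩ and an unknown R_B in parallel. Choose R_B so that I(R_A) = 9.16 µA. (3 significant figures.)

The fraction through R_A equals R_B/(R_A+R_B).
9.16/15.6 = R_B/(R_A + R_B) → R_B = R_A · (0.5872)/(1 − 0.5872) = 64.1 × 1.422 = 91.17 kΩ.

R_B ≈ 91.2 kΩ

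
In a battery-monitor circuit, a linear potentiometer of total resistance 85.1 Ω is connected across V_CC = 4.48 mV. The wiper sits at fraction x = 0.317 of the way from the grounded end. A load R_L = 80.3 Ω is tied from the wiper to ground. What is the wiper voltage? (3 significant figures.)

V_out ≈ 1.16 mV

Split the track: R_lower = x·R_p = 26.98 Ω, R_upper = (1−x)·R_p = 58.12 Ω.
Lower segment in parallel with the load: 26.98 ‖ 80.3 = 20.19 Ω.
V_out = 4.48 × 20.19/(58.12 + 20.19) = 1.155 mV.
(Unloaded: V_out = x·V_CC = 1.42 mV.)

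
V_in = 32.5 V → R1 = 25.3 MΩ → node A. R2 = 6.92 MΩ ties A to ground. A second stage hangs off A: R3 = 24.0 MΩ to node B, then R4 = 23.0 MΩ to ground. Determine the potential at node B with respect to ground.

V_B ≈ 3.06 V

Looking into the second stage from A: R3 + R4 = 47.00 MΩ appears in parallel with R2.
Effective lower resistance at A: R2 ‖ 47.00 = 6.032 MΩ.
So V_A = 32.5 × 0.1925 = 6.257 V.
V_B = V_A × 0.4894 = 3.062 V.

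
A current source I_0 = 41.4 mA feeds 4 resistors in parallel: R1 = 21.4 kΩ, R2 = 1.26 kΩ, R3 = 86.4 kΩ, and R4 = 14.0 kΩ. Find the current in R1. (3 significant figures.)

I ≈ 2.10 mA

Total conductance ΣG = 1/21.4 + 1/1.26 + 1/86.4 + 1/14.0 = 0.9234 (units of 1/kΩ).
R1 takes the fraction G_k/ΣG = 0.04673/0.9234 = 0.05061, so I = 41.4 × 0.05061 = 2.095 mA.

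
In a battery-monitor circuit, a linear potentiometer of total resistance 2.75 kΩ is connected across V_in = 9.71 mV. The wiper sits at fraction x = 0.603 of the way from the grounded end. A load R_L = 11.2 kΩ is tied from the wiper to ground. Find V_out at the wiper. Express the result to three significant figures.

The pot divides into 1.092 kΩ above the wiper and 1.658 kΩ below.
Lower segment in parallel with the load: 1.658 ‖ 11.2 = 1.444 kΩ.
Then V_out = V_in · 1.444/(1.092 + 1.444) = 5.530 mV.

V_out ≈ 5.53 mV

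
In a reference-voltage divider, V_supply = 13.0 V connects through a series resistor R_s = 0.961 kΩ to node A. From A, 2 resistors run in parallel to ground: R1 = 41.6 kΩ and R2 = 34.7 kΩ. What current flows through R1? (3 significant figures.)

Combine the parallel branches: R_p = (1/41.6 + 1/34.7)⁻¹ = 18.92 kΩ.
V_A = 13.0 × 18.92/19.88 = 12.37 V.
Branch current I = V_A/R1 = 12.37/41.6 = 0.2974 mA.

I ≈ 0.297 mA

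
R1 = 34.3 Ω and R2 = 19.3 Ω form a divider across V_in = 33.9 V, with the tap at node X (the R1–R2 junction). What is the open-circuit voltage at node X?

Open-circuit (no load on X): V_th = V_in · R2/(R1 + R2) = 33.9 × 19.3/(34.30 + 19.3) = 12.21 V.

V_th ≈ 12.2 V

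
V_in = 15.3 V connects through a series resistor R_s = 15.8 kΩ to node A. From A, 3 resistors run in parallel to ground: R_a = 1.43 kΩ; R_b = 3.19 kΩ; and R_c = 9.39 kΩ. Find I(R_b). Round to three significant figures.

Parallel bank: R_p = 1/(1/1.43 + 1/3.19 + 1/9.39) = 0.8934 kΩ.
V_A by voltage divider: V_A = 15.3 × 0.8934/(15.8 + 0.8934) = 0.8189 V.
Branch current I = V_A/R_b = 0.8189/3.19 = 0.2567 mA.

I ≈ 0.257 mA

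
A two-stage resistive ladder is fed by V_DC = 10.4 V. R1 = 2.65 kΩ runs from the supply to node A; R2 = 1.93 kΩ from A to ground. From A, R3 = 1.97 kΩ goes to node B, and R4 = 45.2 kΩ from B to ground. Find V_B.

Looking into the second stage from A: R3 + R4 = 47.17 kΩ appears in parallel with R2.
Effective lower resistance at A: R2 ‖ 47.17 = 1.854 kΩ.
First divider: V_A = V_DC · 1.854/(2.65 + 1.854) = 4.281 V.
V_B = V_A × 0.9582 = 4.102 V.

V_B ≈ 4.10 V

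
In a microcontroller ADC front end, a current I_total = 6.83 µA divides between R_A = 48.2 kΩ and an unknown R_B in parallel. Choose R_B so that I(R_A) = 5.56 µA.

R_B ≈ 211 kΩ

Two-branch current divider: I_A = I_total · R_B/(R_A + R_B).
With f = 0.8141, R_B = R_A · f/(1−f) = 48.2 × 4.378 = 211.0 kΩ.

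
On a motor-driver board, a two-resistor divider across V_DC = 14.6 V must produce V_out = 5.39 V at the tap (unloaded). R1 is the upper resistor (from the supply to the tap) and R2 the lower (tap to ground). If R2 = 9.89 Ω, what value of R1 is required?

V_out/V_DC = R2/(R1+R2) = 0.3692.
Rearranging, R1 = R2·(1−k)/k = 9.89 × 1.709 = 16.90 Ω.

R1 ≈ 16.9 Ω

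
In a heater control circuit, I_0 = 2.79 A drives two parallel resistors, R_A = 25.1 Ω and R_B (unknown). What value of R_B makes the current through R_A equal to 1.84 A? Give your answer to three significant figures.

The fraction through R_A equals R_B/(R_A+R_B).
With f = 0.6595, R_B = R_A · f/(1−f) = 25.1 × 1.937 = 48.61 Ω.

R_B ≈ 48.6 Ω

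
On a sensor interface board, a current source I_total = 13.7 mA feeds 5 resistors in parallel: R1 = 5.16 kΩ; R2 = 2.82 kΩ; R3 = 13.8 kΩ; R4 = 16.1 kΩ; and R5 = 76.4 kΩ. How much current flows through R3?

I ≈ 1.43 mA

Total conductance ΣG = 1/5.16 + 1/2.82 + 1/13.8 + 1/16.1 + 1/76.4 = 0.6961 (units of 1/kΩ).
R3 takes the fraction G_k/ΣG = 0.07246/0.6961 = 0.1041, so I = 13.7 × 0.1041 = 1.426 mA.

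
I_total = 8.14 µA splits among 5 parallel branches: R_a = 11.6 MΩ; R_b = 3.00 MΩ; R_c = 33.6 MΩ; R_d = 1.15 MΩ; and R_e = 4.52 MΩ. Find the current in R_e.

Conductances: ΣG = 1/11.6 + 1/3.00 + 1/33.6 + 1/1.15 + 1/4.52 = 1.540 (1/MΩ).
R_e takes the fraction G_k/ΣG = 0.2212/1.540 = 0.1437, so I = 8.14 × 0.1437 = 1.169 µA.

I ≈ 1.17 µA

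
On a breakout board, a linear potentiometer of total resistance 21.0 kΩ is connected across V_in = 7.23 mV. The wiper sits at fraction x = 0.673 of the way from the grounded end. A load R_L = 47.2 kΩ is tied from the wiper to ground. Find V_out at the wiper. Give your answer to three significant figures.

V_out ≈ 4.43 mV

The pot divides into 6.867 kΩ above the wiper and 14.13 kΩ below.
(x·R_p) ‖ R_L = 10.88 kΩ.
Then V_out = V_in · 10.88/(6.867 + 10.88) = 4.432 mV.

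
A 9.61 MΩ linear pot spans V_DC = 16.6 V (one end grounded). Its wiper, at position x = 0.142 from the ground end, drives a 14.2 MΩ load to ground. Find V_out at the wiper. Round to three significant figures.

Split the track: R_lower = x·R_p = 1.365 MΩ, R_upper = (1−x)·R_p = 8.245 MΩ.
R_L loads the lower segment: effective lower R = 1.245 MΩ.
Then V_out = V_DC · 1.245/(8.245 + 1.245) = 2.178 V.

V_out ≈ 2.18 V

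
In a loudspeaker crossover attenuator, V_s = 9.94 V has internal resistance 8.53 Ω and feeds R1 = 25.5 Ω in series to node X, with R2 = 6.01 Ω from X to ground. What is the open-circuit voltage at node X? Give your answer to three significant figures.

R1' = 8.53 + 25.5 = 34.03 Ω (source resistance + R1).
V_th is the unloaded tap voltage: V_s · R2/(R1'+R2) = 9.94 × 0.1501 = 1.492 V.

V_th ≈ 1.49 V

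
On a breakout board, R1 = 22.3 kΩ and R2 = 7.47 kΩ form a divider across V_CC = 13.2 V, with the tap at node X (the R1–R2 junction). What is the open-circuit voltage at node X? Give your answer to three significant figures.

Open-circuit (no load on X): V_th = V_CC · R2/(R1 + R2) = 13.2 × 7.47/(22.30 + 7.47) = 3.312 V.

V_th ≈ 3.31 V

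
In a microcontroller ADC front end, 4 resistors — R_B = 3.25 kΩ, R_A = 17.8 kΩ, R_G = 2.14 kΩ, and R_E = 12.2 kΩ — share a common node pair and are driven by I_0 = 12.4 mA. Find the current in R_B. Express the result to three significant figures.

I ≈ 4.18 mA

Total conductance ΣG = 1/3.25 + 1/17.8 + 1/2.14 + 1/12.2 = 0.9131 (units of 1/kΩ).
By the current-divider rule, I = I_0 · G_k/ΣG = 12.4 × 0.3370 = 4.178 mA.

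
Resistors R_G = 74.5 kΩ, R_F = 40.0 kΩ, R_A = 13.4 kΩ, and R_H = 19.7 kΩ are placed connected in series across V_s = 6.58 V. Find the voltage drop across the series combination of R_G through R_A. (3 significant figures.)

ΣR = 74.5 + 40.0 + 13.4 + 19.7 = 147.6 kΩ.
R_{R_G..R_A} = 74.5 + 40.0 + 13.4 = 127.9 kΩ.
Voltage divider: V = V_s · (127.9 / 147.6) = 6.58 × 0.8665 = 5.702 V.

V ≈ 5.70 V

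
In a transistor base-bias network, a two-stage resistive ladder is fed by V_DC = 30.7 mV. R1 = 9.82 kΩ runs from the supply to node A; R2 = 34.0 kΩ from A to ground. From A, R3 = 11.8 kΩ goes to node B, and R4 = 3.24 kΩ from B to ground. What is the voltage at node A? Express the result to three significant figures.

V_A ≈ 15.8 mV

The second stage (R3 + R4 = 15.04 kΩ) loads node A in parallel with R2.
R2 ‖ (R3+R4) = 10.43 kΩ.
First divider: V_A = V_DC · 10.43/(9.82 + 10.43) = 15.81 mV.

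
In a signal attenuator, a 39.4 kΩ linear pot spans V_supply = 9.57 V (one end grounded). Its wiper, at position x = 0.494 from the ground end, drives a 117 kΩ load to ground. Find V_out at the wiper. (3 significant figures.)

V_out ≈ 4.36 V

The pot divides into 19.94 kΩ above the wiper and 19.46 kΩ below.
(x·R_p) ‖ R_L = 16.69 kΩ.
Then V_out = V_supply · 16.69/(19.94 + 16.69) = 4.361 V.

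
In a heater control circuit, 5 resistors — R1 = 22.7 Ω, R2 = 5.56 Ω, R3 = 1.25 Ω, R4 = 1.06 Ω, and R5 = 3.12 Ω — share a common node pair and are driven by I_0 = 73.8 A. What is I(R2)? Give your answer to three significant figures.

Conductances: ΣG = 1/22.7 + 1/5.56 + 1/1.25 + 1/1.06 + 1/3.12 = 2.288 (1/Ω).
R2 takes the fraction G_k/ΣG = 0.1799/2.288 = 0.07861, so I = 73.8 × 0.07861 = 5.802 A.

I ≈ 5.80 A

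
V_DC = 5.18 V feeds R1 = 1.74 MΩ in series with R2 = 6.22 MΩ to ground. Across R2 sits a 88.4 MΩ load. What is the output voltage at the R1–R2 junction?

V_out ≈ 3.99 V

The load sits in parallel with R2, giving an effective lower resistance R2' = R2·R_L/(R2+R_L) = 5.811 MΩ.
Voltage divider with the loaded lower leg: V_out = 5.18 × 5.811/(1.74 + 5.811) = 5.18 × 0.7696 = 3.986 V.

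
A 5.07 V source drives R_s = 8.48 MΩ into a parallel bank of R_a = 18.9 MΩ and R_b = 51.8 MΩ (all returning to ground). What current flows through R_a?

I ≈ 0.166 µA

Combine the parallel branches: R_p = (1/18.9 + 1/51.8)⁻¹ = 13.85 MΩ.
Node voltage V_A = V_CC · R_p/(R_s + R_p) = 5.07 × 0.6202 = 3.144 V.
I(R_a) = V_A / R_a = 3.144/18.9 = 0.1664 µA.
(Equivalently: I_total = 0.2271 µA, then current-divider fraction G_k/ΣG = 0.7327.)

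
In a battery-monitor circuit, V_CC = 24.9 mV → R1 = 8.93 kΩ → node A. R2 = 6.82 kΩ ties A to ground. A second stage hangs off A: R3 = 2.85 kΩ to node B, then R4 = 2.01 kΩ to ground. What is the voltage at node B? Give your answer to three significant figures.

V_B ≈ 2.48 mV

Node A sees R2 in parallel with the series input of stage 2, R3 + R4 = 4.860 kΩ.
Effective lower resistance at A: R2 ‖ 4.860 = 2.838 kΩ.
V_A = 24.9 × 2.838/(8.93 + 2.838) = 6.005 mV.
V_B = V_A × 0.4136 = 2.483 mV.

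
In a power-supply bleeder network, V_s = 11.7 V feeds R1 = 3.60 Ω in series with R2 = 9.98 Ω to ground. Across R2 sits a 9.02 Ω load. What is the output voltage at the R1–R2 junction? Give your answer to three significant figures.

First combine the lower leg with the load: R2 ‖ R_L = 4.738 Ω.
Now apply the divider: V_out = 11.7 × 0.5682 = 6.648 V.
(Unloaded it would be 8.60 V; the load pulls it down.)

V_out ≈ 6.65 V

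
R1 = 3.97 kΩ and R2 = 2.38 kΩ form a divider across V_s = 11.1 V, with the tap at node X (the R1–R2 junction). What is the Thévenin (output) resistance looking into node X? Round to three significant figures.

With V_s suppressed (replaced by a short), R_th = R1 ‖ R2 = (3.970 × 2.38)/(3.970 + 2.38) = 1.488 kΩ.

R_th ≈ 1.49 kΩ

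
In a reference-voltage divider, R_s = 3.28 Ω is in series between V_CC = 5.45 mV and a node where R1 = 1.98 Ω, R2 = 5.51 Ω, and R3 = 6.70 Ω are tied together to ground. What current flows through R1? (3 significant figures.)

Combine the parallel branches: R_p = (1/1.98 + 1/5.51 + 1/6.70)⁻¹ = 1.196 Ω.
Node voltage V_A = V_CC · R_p/(R_s + R_p) = 5.45 × 0.2673 = 1.457 mV.
Branch current I = V_A/R1 = 1.457/1.98 = 0.7357 mA.
(Equivalently: I_total = 1.217 mA, then current-divider fraction G_k/ΣG = 0.6043.)

I ≈ 0.736 mA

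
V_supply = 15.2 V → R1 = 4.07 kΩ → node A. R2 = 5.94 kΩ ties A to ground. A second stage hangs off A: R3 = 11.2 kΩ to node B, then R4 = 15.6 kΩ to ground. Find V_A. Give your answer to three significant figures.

V_A ≈ 8.27 V

Looking into the second stage from A: R3 + R4 = 26.80 kΩ appears in parallel with R2.
R2 ‖ (R3+R4) = 4.862 kΩ.
First divider: V_A = V_supply · 4.862/(4.07 + 4.862) = 8.274 V.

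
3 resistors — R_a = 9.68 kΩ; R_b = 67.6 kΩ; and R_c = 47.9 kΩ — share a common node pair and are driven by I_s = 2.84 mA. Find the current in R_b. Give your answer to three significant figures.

I ≈ 0.302 mA

Conductances: ΣG = 1/9.68 + 1/67.6 + 1/47.9 = 0.1390 (1/kΩ).
By the current-divider rule, I = I_s · G_k/ΣG = 2.84 × 0.1064 = 0.3023 mA.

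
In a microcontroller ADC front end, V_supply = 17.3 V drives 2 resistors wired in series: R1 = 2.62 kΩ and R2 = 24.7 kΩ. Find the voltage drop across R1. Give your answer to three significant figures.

V ≈ 1.66 V

ΣR = 2.62 + 24.7 = 27.32 kΩ.
V = V_supply · R/ΣR = 17.3 × 0.09590 = 1.659 V.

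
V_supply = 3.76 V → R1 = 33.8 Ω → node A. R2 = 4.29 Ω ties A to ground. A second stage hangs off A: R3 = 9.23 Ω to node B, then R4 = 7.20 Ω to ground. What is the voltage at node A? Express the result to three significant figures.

Node A sees R2 in parallel with the series input of stage 2, R3 + R4 = 16.43 Ω.
R2 ‖ (R3+R4) = 3.402 Ω.
V_A = 3.76 × 3.402/(33.8 + 3.402) = 0.3438 V.

V_A ≈ 0.344 V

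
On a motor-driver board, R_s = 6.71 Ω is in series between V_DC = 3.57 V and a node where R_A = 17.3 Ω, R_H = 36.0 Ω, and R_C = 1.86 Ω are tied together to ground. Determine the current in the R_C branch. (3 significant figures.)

Combine the parallel branches: R_p = (1/17.3 + 1/36.0 + 1/1.86)⁻¹ = 1.605 Ω.
Node voltage V_A = V_DC · R_p/(R_s + R_p) = 3.57 × 0.1930 = 0.6890 V.
Branch current I = V_A/R_C = 0.6890/1.86 = 0.3704 A.
(Check via current divider: I_total = 0.4294 A; share G_k/ΣG = 0.8627 → same result.)

I ≈ 0.370 A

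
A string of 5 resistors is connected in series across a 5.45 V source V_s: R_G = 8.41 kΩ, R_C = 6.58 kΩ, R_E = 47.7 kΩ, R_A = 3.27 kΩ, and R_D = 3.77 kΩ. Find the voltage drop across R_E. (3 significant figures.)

ΣR = 8.41 + 6.58 + 47.7 + 3.27 + 3.77 = 69.73 kΩ.
V = V_s · R/ΣR = 5.45 × 0.6841 = 3.728 V.

V ≈ 3.73 V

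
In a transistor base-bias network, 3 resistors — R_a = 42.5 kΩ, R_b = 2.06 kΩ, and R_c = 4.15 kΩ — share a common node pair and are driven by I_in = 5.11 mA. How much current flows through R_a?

I ≈ 0.160 mA

ΣG = 1/42.5 + 1/2.06 + 1/4.15 = 0.7499.
By the current-divider rule, I = I_in · G_k/ΣG = 5.11 × 0.03138 = 0.1603 mA.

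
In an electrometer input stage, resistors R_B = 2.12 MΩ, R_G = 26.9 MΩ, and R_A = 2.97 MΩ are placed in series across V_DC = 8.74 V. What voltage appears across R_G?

V ≈ 7.35 V

Total series resistance ΣR = 2.12 + 26.9 + 2.97 = 31.99 MΩ.
By the voltage-divider rule, V = 8.74 × 26.90/31.99 = 7.349 V.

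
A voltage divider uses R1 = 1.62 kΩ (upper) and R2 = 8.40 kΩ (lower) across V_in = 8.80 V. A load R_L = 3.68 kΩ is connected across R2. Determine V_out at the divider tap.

V_out ≈ 5.39 V

The load sits in parallel with R2, giving an effective lower resistance R2' = R2·R_L/(R2+R_L) = 2.559 kΩ.
Then V_out = V_in · R2'/(R1 + R2') = 8.80 × 2.559/4.179 = 5.389 V.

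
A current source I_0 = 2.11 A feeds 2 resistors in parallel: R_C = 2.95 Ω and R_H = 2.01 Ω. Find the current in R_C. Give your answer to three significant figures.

Two-branch current divider: I_k = I_0 · R_other/(R_1 + R_2).
So I = 2.11 × 2.01/4.960 = 0.8551 A.

I ≈ 0.855 A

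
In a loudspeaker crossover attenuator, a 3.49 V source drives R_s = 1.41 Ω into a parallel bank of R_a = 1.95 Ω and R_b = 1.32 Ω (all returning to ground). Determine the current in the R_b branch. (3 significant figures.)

Parallel bank: R_p = 1/(1/1.95 + 1/1.32) = 0.7872 Ω.
V_A by voltage divider: V_A = 3.49 × 0.7872/(1.41 + 0.7872) = 1.250 V.
Branch current I = V_A/R_b = 1.250/1.32 = 0.9472 A.

I ≈ 0.947 A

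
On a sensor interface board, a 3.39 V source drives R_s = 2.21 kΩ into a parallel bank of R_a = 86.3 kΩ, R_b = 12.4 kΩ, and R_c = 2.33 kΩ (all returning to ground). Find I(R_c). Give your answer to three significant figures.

Combine the parallel branches: R_p = (1/86.3 + 1/12.4 + 1/2.33)⁻¹ = 1.918 kΩ.
V_A by voltage divider: V_A = 3.39 × 1.918/(2.21 + 1.918) = 1.575 V.
I(R_c) = V_A / R_c = 1.575/2.33 = 0.6760 mA.

I ≈ 0.676 mA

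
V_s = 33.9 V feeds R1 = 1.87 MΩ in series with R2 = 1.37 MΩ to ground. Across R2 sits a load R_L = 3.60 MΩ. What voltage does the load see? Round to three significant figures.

First combine the lower leg with the load: R2 ‖ R_L = 0.9924 MΩ.
Then V_out = V_s · R2'/(R1 + R2') = 33.9 × 0.9924/2.862 = 11.75 V.
(Unloaded it would be 14.3 V; the load pulls it down.)

V_out ≈ 11.8 V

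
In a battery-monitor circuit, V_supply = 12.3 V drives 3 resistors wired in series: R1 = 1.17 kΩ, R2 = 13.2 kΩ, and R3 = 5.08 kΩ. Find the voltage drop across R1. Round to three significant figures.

V ≈ 0.740 V

ΣR = 1.17 + 13.2 + 5.08 = 19.45 kΩ.
By the voltage-divider rule, V = 12.3 × 1.170/19.45 = 0.7399 V.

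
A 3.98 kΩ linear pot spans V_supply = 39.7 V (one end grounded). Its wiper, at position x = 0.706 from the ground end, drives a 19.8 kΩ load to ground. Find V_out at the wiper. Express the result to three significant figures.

Split the track: R_lower = x·R_p = 2.810 kΩ, R_upper = (1−x)·R_p = 1.170 kΩ.
Lower segment in parallel with the load: 2.810 ‖ 19.8 = 2.461 kΩ.
V_out = 39.7 × 2.461/(1.170 + 2.461) = 26.91 V.

V_out ≈ 26.9 V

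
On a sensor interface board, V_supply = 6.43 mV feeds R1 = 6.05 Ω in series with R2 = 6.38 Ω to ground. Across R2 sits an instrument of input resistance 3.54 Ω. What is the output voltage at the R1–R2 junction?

V_out ≈ 1.76 mV

R2 ‖ R_L = (6.38 × 3.54)/(6.38 + 3.54) = 2.277 Ω.
Now apply the divider: V_out = 6.43 × 0.2734 = 1.758 mV.
(Unloaded it would be 3.30 mV; the load pulls it down.)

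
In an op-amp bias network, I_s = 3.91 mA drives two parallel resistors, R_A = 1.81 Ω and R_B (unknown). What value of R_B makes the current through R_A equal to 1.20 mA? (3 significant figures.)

R_B ≈ 0.801 Ω

Two-branch current divider: I_A = I_s · R_B/(R_A + R_B).
1.20/3.91 = R_B/(R_A + R_B) → R_B = R_A · (0.3069)/(1 − 0.3069) = 1.81 × 0.4428 = 0.8015 Ω.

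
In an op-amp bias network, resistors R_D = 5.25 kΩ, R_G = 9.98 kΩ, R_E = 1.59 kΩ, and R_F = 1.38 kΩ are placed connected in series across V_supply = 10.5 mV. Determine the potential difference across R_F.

Series total: ΣR = 5.25 + 9.98 + 1.59 + 1.38 = 18.20 kΩ.
Voltage divider: V = V_supply · (1.380 / 18.20) = 10.5 × 0.07582 = 0.7962 mV.

V ≈ 0.796 mV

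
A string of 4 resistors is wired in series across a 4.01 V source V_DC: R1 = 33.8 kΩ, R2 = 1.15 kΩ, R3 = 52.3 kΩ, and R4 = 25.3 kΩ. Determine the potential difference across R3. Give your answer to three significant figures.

V ≈ 1.86 V

ΣR = 33.8 + 1.15 + 52.3 + 25.3 = 112.5 kΩ.
V = V_DC · R/ΣR = 4.01 × 0.4647 = 1.863 V.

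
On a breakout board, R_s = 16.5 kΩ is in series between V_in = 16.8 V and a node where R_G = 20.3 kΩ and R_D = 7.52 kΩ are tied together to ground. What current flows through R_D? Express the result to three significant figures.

I ≈ 0.558 mA

Equivalent of the parallel group: R_p = 5.487 kΩ.
V_A = 16.8 × 5.487/21.99 = 4.193 V.
I(R_D) = V_A / R_D = 4.193/7.52 = 0.5575 mA.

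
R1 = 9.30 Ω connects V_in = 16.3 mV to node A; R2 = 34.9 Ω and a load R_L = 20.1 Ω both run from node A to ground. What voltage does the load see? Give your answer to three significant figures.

V_out ≈ 9.43 mV

First combine the lower leg with the load: R2 ‖ R_L = 12.75 Ω.
Then V_out = V_in · R2'/(R1 + R2') = 16.3 × 12.75/22.05 = 9.427 mV.
(Unloaded it would be 12.9 mV; the load pulls it down.)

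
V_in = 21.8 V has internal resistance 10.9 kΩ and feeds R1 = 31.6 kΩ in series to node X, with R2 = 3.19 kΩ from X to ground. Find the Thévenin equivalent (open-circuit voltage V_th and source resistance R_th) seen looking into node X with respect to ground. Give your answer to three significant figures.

V_th ≈ 1.52 V, R_th ≈ 2.97 kΩ

R1' = 10.9 + 31.6 = 42.50 kΩ (source resistance + R1).
V_th is the unloaded tap voltage: V_in · R2/(R1'+R2) = 21.8 × 0.06982 = 1.522 V.
Looking into X with the source shorted: R_th = R1'·R2/(R1'+R2) = 42.50 × 3.19/45.69 = 2.967 kΩ.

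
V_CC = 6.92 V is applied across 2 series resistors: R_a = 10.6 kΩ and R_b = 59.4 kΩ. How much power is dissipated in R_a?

Series current I = V_CC/ΣR = 6.92/70.00 = 0.09886 mA.
V(R_a) = I·R = 1.048 V; P = V·I = 1.048 × 0.09886 = 0.1036 mW.

P ≈ 0.104 mW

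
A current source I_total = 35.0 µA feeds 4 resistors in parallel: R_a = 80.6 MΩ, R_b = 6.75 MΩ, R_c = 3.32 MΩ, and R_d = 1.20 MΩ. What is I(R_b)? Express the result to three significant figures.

ΣG = 1/80.6 + 1/6.75 + 1/3.32 + 1/1.20 = 1.295.
Current divider: I(R_b) = I_total · G_k/ΣG = 35.0 × (0.1481/1.295) = 35.0 × 0.1144 = 4.004 µA.

I ≈ 4.00 µA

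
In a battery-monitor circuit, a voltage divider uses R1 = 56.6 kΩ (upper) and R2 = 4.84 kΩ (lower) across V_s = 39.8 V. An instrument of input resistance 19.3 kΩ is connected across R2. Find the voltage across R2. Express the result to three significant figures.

First combine the lower leg with the load: R2 ‖ R_L = 3.870 kΩ.
Then V_out = V_s · R2'/(R1 + R2') = 39.8 × 3.870/60.47 = 2.547 V.
(Unloaded it would be 3.14 V; the load pulls it down.)

V_out ≈ 2.55 V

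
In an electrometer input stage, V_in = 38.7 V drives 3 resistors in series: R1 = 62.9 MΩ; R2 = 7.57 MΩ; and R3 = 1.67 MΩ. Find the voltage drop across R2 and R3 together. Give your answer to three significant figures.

V ≈ 4.96 V

Series total: ΣR = 62.9 + 7.57 + 1.67 = 72.14 MΩ.
R_{R2..R3} = 7.57 + 1.67 = 9.240 MΩ.
V = V_in · R/ΣR = 38.7 × 0.1281 = 4.957 V.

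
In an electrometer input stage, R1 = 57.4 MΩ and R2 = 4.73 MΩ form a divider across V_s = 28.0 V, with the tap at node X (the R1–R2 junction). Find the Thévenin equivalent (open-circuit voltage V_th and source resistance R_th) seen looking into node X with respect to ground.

V_th ≈ 2.13 V, R_th ≈ 4.37 MΩ

With X open, the divider is unloaded: V_th = 28.0 × 4.73/62.13 = 2.132 V.
Zeroing V_s shorts the top of R1 to ground, so R_th = R1 ‖ R2 = 4.370 MΩ.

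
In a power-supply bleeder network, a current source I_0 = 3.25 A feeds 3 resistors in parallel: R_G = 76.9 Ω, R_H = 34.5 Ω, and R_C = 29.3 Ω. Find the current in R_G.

I ≈ 0.555 A

Total conductance ΣG = 1/76.9 + 1/34.5 + 1/29.3 = 0.07612 (units of 1/Ω).
Current divider: I(R_G) = I_0 · G_k/ΣG = 3.25 × (0.01300/0.07612) = 3.25 × 0.1708 = 0.5552 A.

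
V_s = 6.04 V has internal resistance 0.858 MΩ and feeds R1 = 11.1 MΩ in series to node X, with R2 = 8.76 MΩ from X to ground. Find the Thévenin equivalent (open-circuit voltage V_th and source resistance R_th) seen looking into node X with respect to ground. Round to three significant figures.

V_th ≈ 2.55 V, R_th ≈ 5.06 MΩ

R1' = 0.858 + 11.1 = 11.96 MΩ (source resistance + R1).
With X open, the divider is unloaded: V_th = 6.04 × 8.76/20.72 = 2.554 V.
Zeroing V_s shorts the top of R1' to ground, so R_th = R1' ‖ R2 = 5.056 MΩ.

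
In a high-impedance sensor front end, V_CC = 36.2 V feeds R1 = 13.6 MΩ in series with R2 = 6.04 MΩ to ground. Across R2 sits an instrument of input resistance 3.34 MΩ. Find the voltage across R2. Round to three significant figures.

V_out ≈ 4.94 V

The load sits in parallel with R2, giving an effective lower resistance R2' = R2·R_L/(R2+R_L) = 2.151 MΩ.
Now apply the divider: V_out = 36.2 × 0.1365 = 4.943 V.
(Unloaded it would be 11.1 V; the load pulls it down.)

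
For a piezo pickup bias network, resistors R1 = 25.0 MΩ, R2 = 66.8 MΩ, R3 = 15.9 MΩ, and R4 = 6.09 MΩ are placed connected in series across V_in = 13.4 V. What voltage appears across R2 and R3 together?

V ≈ 9.74 V

Series total: ΣR = 25.0 + 66.8 + 15.9 + 6.09 = 113.8 MΩ.
R_{R2..R3} = 66.8 + 15.9 = 82.70 MΩ.
Voltage divider: V = V_in · (82.70 / 113.8) = 13.4 × 0.7268 = 9.739 V.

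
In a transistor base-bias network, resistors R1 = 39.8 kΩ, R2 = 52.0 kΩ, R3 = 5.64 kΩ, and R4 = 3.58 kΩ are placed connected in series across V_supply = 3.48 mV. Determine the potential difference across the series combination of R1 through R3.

V ≈ 3.36 mV

ΣR = 39.8 + 52.0 + 5.64 + 3.58 = 101.0 kΩ.
R_{R1..R3} = 39.8 + 52.0 + 5.64 = 97.44 kΩ.
V = V_supply · R/ΣR = 3.48 × 0.9646 = 3.357 mV.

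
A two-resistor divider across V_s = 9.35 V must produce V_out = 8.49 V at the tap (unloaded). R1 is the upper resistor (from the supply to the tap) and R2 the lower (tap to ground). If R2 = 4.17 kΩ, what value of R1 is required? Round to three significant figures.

R1 ≈ 0.422 kΩ

Required fraction k = V_out/V_s = 0.9080.
Rearranging, R1 = R2·(1−k)/k = 4.17 × 0.1013 = 0.4224 kΩ.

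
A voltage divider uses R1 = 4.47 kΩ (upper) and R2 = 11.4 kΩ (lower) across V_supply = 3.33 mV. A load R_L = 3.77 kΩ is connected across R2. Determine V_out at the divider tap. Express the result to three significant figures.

V_out ≈ 1.29 mV

R2 ‖ R_L = (11.4 × 3.77)/(11.4 + 3.77) = 2.833 kΩ.
Voltage divider with the loaded lower leg: V_out = 3.33 × 2.833/(4.47 + 2.833) = 3.33 × 0.3879 = 1.292 mV.
(Unloaded it would be 2.39 mV; the load pulls it down.)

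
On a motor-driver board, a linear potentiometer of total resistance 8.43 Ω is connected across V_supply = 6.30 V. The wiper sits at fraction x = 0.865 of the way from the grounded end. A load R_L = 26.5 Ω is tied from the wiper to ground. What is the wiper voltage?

Lower segment x·R_p = 7.292 Ω; upper segment (1−x)·R_p = 1.138 Ω.
(x·R_p) ‖ R_L = 5.718 Ω.
Then V_out = V_supply · 5.718/(1.138 + 5.718) = 5.254 V.

V_out ≈ 5.25 V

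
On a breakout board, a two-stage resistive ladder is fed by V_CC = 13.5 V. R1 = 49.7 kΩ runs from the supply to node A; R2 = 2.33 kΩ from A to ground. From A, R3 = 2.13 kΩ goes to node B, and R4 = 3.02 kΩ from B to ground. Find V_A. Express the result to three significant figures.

V_A ≈ 0.422 V

Looking into the second stage from A: R3 + R4 = 5.150 kΩ appears in parallel with R2.
R2 ‖ (R3+R4) = 1.604 kΩ.
V_A = 13.5 × 1.604/(49.7 + 1.604) = 0.4221 V.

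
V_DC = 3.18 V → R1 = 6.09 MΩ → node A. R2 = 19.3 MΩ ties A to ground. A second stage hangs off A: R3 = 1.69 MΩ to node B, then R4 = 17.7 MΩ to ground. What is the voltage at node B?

The second stage (R3 + R4 = 19.39 MΩ) loads node A in parallel with R2.
R2 ‖ (R3+R4) = 9.672 MΩ.
V_A = 3.18 × 9.672/(6.09 + 9.672) = 1.951 V.
Stage 2 is unloaded, so V_B = V_A · R4/(R3+R4) = 1.951 × 17.7/19.39 = 1.781 V.

V_B ≈ 1.78 V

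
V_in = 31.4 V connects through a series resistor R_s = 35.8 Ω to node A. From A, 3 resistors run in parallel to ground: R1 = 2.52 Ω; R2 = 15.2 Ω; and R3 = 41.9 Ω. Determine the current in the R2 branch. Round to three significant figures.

I ≈ 0.112 A

Equivalent of the parallel group: R_p = 2.056 Ω.
V_A by voltage divider: V_A = 31.4 × 2.056/(35.8 + 2.056) = 1.705 V.
Branch current I = V_A/R2 = 1.705/15.2 = 0.1122 A.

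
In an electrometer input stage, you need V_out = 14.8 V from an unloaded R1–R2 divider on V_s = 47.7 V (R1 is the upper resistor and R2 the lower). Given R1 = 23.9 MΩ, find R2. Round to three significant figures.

Required fraction k = V_out/V_s = 0.3103.
R2 = R1 · 0.3103/(1 − 0.3103) = 10.75 MΩ.

R2 ≈ 10.8 MΩ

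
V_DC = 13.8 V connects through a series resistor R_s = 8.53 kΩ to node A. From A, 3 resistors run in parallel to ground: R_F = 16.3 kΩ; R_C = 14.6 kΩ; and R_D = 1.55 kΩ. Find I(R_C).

I ≈ 0.124 mA

Equivalent of the parallel group: R_p = 1.290 kΩ.
V_A by voltage divider: V_A = 13.8 × 1.290/(8.53 + 1.290) = 1.813 V.
I(R_C) = V_A / R_C = 1.813/14.6 = 0.1242 mA.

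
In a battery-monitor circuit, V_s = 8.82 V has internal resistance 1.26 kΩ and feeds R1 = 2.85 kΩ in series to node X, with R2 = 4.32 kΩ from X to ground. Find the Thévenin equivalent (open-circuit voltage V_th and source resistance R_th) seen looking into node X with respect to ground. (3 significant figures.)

R1' = 1.26 + 2.85 = 4.110 kΩ (source resistance + R1).
With X open, the divider is unloaded: V_th = 8.82 × 4.32/8.430 = 4.520 V.
Zeroing V_s shorts the top of R1' to ground, so R_th = R1' ‖ R2 = 2.106 kΩ.

V_th ≈ 4.52 V, R_th ≈ 2.11 kΩ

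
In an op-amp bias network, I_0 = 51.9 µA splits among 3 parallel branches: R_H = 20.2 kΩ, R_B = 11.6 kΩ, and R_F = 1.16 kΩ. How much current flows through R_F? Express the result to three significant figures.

I ≈ 44.8 µA

Conductances: ΣG = 1/20.2 + 1/11.6 + 1/1.16 = 0.9978 (1/kΩ).
By the current-divider rule, I = I_0 · G_k/ΣG = 51.9 × 0.8640 = 44.84 µA.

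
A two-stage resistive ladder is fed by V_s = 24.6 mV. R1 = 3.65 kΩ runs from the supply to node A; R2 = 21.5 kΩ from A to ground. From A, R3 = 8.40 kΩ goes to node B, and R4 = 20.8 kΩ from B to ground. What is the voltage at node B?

Looking into the second stage from A: R3 + R4 = 29.20 kΩ appears in parallel with R2.
Effective lower resistance at A: R2 ‖ 29.20 = 12.38 kΩ.
First divider: V_A = V_s · 12.38/(3.65 + 12.38) = 19.00 mV.
V_B = V_A × 0.7123 = 13.53 mV.

V_B ≈ 13.5 mV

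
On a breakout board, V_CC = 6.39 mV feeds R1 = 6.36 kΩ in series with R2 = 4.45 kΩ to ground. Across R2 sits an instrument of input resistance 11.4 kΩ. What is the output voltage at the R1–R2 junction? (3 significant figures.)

R2 ‖ R_L = (4.45 × 11.4)/(4.45 + 11.4) = 3.201 kΩ.
Now apply the divider: V_out = 6.39 × 0.3348 = 2.139 mV.

V_out ≈ 2.14 mV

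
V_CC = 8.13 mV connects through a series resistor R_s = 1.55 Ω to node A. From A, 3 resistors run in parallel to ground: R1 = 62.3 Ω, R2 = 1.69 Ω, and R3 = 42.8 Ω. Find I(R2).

I ≈ 2.43 mA

Equivalent of the parallel group: R_p = 1.584 Ω.
V_A by voltage divider: V_A = 8.13 × 1.584/(1.55 + 1.584) = 4.110 mV.
Branch current I = V_A/R2 = 4.110/1.69 = 2.432 mA.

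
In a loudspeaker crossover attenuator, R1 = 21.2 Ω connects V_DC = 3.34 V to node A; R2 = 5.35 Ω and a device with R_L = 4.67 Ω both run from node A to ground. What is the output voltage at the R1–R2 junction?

V_out ≈ 0.351 V

R2 ‖ R_L = (5.35 × 4.67)/(5.35 + 4.67) = 2.493 Ω.
Voltage divider with the loaded lower leg: V_out = 3.34 × 2.493/(21.2 + 2.493) = 3.34 × 0.1052 = 0.3515 V.
(Unloaded it would be 0.673 V; the load pulls it down.)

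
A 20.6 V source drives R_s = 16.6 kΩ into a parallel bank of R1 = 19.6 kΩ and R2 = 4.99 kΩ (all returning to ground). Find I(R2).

Equivalent of the parallel group: R_p = 3.977 kΩ.
V_A = 20.6 × 3.977/20.58 = 3.982 V.
Branch current I = V_A/R2 = 3.982/4.99 = 0.7979 mA.

I ≈ 0.798 mA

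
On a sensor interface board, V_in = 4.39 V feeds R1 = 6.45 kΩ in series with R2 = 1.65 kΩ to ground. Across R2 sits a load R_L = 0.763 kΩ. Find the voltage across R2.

V_out ≈ 0.329 V

First combine the lower leg with the load: R2 ‖ R_L = 0.5217 kΩ.
Now apply the divider: V_out = 4.39 × 0.07484 = 0.3285 V.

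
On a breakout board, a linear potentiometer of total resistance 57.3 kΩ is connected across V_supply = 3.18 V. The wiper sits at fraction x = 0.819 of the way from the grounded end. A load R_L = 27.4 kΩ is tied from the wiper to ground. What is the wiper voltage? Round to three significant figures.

The pot divides into 10.37 kΩ above the wiper and 46.93 kΩ below.
R_L loads the lower segment: effective lower R = 17.30 kΩ.
V_out = 3.18 × 17.30/(10.37 + 17.30) = 1.988 V.

V_out ≈ 1.99 V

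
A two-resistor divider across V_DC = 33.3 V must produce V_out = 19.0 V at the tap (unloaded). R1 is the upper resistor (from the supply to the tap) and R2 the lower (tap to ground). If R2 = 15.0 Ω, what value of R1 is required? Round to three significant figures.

R1 ≈ 11.3 Ω

Required fraction k = V_out/V_DC = 0.5706.
So R1 = R2 · (V_DC/V_out − 1) = 15.0 × (33.3/19.0 − 1) = 15.0 × 0.7526 = 11.29 Ω.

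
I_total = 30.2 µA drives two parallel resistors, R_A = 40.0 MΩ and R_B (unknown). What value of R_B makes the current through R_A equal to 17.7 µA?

R_B ≈ 56.6 MΩ

In a two-way split, I_A/I_total = R_B/(R_A + R_B).
17.7/30.2 = R_B/(R_A + R_B) → R_B = R_A · (0.5861)/(1 − 0.5861) = 40.0 × 1.416 = 56.64 MΩ.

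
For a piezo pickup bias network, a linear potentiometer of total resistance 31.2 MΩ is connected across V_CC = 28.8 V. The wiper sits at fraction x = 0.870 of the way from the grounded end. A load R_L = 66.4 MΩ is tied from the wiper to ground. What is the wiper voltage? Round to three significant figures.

Split the track: R_lower = x·R_p = 27.14 MΩ, R_upper = (1−x)·R_p = 4.056 MΩ.
(x·R_p) ‖ R_L = 19.27 MΩ.
Then V_out = V_CC · 19.27/(4.056 + 19.27) = 23.79 V.
(Unloaded: V_out = x·V_CC = 25.1 V.)

V_out ≈ 23.8 V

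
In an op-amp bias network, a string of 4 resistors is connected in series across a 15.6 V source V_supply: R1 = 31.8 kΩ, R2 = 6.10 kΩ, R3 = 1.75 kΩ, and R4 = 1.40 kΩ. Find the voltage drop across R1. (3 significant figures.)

V ≈ 12.1 V

ΣR = 31.8 + 6.10 + 1.75 + 1.40 = 41.05 kΩ.
Voltage divider: V = V_supply · (31.80 / 41.05) = 15.6 × 0.7747 = 12.08 V.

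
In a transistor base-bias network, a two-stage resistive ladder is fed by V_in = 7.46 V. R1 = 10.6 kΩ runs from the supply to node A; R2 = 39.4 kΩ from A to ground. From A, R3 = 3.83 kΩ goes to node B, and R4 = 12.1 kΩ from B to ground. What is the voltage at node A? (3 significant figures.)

Node A sees R2 in parallel with the series input of stage 2, R3 + R4 = 15.93 kΩ.
R2 ‖ (R3+R4) = 11.34 kΩ.
So V_A = 7.46 × 0.5169 = 3.856 V.

V_A ≈ 3.86 V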